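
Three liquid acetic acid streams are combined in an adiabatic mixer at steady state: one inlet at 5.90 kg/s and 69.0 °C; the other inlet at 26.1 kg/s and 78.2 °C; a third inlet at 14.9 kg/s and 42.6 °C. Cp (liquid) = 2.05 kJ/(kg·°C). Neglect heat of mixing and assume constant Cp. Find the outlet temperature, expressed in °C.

T_out = 65.7 °C

Energy balance with Q = 0: Σ ṁᵢCp,ᵢ(T_out − Tᵢ) = 0
T_out = Σ ṁᵢCp,ᵢTᵢ / Σ ṁᵢCp,ᵢ
      = 6319.9 / 96.145 = 65.733 °C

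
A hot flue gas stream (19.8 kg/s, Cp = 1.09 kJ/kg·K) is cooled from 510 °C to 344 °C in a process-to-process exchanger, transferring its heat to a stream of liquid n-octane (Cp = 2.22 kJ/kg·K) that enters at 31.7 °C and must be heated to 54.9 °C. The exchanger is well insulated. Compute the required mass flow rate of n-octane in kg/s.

Heat released by hot stream: Q = 19.8 × 1.09 × (510 − 344) = 3582.6 kJ/s
Energy balance on cold side (adiabatic exchanger): Q = ṁ_c·Cp_c·(T_c,out − T_c,in)
ṁ_c = 3582.6 / [2.22 × (54.9 − 31.7)] = 69.56 kg/s

ṁ_c = 69.6 kg/s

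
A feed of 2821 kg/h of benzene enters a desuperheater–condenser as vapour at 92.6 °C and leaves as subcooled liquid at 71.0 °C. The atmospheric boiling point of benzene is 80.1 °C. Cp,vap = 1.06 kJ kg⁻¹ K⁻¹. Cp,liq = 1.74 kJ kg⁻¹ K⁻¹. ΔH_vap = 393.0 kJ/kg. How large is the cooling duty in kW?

Q_c = 331 kW

vapour 92.6→80.1 °C: -13.25 kJ/kg
condensation at 80.1 °C: -393 kJ/kg
liquid 80.1→71.0 °C: -15.834 kJ/kg
Δh = -13.25 + -393 + -15.834 = -422.08 kJ/kg
Q = ṁ·Δh = 2821 kg/h × -422.08 kJ/kg = -1.1907e+06 kJ/h
|Q| = 330.75 kW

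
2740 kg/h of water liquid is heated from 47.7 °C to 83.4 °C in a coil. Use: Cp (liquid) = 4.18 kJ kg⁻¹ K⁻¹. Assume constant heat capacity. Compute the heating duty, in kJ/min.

Q = ṁ·Cp·ΔT = 2740 × 4.18 × (83.4 − 47.7) = 408880 kJ/h
Converting: 408880 / 3600 s = 113.58 kW
Heating duty = 6814.7 kJ/min

Q = 6810 kJ/min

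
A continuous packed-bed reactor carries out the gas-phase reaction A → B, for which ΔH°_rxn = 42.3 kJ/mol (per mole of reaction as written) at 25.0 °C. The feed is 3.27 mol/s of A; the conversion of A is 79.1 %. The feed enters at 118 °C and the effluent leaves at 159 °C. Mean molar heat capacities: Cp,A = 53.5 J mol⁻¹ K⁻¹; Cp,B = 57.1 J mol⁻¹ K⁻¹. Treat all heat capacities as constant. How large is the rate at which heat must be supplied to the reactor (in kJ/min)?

Q_in = 7070 kJ/min

Extent of reaction ξ = 0.791 × 3.27 = 2.5866 mol/s
Reaction term: ξ·ΔH°_rxn = 2.5866 × 42.3 = 109.41 kJ/s
Sensible, feed 118→25 °C: -16.27 kJ/s
Outlet flows (mol/s): A 0.68343, B 2.5866
Sensible, products 25→159 °C: 24.69 kJ/s
Q = ΔH = 117.83 kJ/s = 117.83 kW
Heat supplied = 7069.9 kJ/min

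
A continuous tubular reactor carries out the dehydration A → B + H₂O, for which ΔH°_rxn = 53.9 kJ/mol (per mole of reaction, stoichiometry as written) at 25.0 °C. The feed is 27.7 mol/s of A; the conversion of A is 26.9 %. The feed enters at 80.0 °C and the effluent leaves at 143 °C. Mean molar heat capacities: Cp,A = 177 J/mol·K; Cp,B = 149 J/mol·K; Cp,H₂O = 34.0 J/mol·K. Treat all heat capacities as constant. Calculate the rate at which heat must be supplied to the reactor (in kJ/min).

Q_in = 42900 kJ/min

Extent of reaction ξ = 0.269 × 27.7 = 7.4513 mol/s
Reaction term: ξ·ΔH°_rxn = 7.4513 × 53.9 = 401.63 kJ/s
Sensible, feed 80.0→25 °C: -269.66 kJ/s
Outlet flows (mol/s): A 20.249, B 7.4513, H₂O 7.4513
Sensible, products 25→143 °C: 583.82 kJ/s
Q = ΔH = 715.78 kJ/s = 715.78 kW
Heat supplied = 42947 kJ/min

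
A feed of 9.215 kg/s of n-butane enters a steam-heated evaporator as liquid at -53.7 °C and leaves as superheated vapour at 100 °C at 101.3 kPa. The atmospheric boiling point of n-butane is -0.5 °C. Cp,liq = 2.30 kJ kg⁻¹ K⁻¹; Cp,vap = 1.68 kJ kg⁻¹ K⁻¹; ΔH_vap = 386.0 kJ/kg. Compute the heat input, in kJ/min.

liquid -53.7→-0.5 °C: 122.36 kJ/kg
vaporisation at -0.5 °C: 386 kJ/kg
vapour -0.5→100 °C: 168.84 kJ/kg
Δh = 122.36 + 386 + 168.84 = 677.2 kJ/kg
Q = ṁ·Δh = 9.215 kg/s × 677.2 kJ/kg = 6240.4 kJ/s
|Q| = 6240.4 kW = 374420 kJ/min

Q = 374000 kJ/min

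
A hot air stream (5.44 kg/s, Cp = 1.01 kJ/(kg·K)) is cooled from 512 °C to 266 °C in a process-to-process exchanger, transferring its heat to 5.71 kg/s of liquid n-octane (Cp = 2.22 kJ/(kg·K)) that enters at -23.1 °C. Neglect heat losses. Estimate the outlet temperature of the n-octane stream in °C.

Heat released by hot stream: Q = 5.44 × 1.01 × (512 − 266) = 1351.6 kJ/s
Energy balance on cold side (adiabatic exchanger): Q = ṁ_c·Cp_c·(T_c,out − T_c,in)
T_c,out = -23.1 + 1351.6/(5.71 × 2.22) = 83.527 °C

T_c,out = 83.5 °C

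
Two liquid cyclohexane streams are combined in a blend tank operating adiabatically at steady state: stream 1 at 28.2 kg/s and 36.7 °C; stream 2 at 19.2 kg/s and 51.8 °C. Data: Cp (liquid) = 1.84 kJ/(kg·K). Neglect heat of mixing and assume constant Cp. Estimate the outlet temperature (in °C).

T_out = 42.8 °C

No heat crosses the boundary, so H_out = H_in.
T_out = Σ ṁᵢCp,ᵢTᵢ / Σ ṁᵢCp,ᵢ
      = 3734.3 / 87.216 = 42.816 °C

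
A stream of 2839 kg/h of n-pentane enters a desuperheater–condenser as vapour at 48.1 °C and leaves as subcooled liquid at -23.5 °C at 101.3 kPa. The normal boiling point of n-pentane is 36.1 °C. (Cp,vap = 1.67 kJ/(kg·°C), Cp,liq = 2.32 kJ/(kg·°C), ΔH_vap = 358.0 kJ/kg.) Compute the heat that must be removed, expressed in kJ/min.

Q_c = 24400 kJ/min

vapour 48.1→36.1 °C: -20.04 kJ/kg
condensation at 36.1 °C: -358 kJ/kg
liquid 36.1→-23.5 °C: -138.27 kJ/kg
Δh = -20.04 + -358 + -138.27 = -516.31 kJ/kg
Q = ṁ·Δh = 2839 kg/h × -516.31 kJ/kg = -1.4658e+06 kJ/h
|Q| = 407.17 kW = 24430 kJ/min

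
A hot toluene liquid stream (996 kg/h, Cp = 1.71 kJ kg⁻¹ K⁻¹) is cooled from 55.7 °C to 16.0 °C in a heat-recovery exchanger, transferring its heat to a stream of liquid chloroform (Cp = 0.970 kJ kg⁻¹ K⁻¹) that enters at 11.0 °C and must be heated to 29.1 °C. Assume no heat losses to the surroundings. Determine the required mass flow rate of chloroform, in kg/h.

Heat released by hot stream: Q = 996 × 1.71 × (55.7 − 16.0) = 67615 kJ/h
Energy balance on cold side (adiabatic exchanger): Q = ṁ_c·Cp_c·(T_c,out − T_c,in)
ṁ_c = 67615 / [0.970 × (29.1 − 11.0)] = 3851.2 kg/h

ṁ_c = 3850 kg/h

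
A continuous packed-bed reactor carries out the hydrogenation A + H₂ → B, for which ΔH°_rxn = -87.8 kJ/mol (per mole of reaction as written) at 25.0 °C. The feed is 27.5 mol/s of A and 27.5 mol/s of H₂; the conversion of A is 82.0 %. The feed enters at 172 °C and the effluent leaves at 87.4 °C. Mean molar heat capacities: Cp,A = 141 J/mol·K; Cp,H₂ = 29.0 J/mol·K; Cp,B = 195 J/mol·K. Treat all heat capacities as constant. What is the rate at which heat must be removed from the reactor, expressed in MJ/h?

Extent of reaction ξ = 0.820 × 27.5 = 22.55 mol/s
Reaction term: ξ·ΔH°_rxn = 22.55 × -87.8 = -1979.9 kJ/s
Sensible, feed 172→25 °C: -687.23 kJ/s
Outlet flows (mol/s): A 4.95, H₂ 4.95, B 22.55
Sensible, products 25→87.4 °C: 326.9 kJ/s
Q = ΔH = -2340.2 kJ/s = -2340.2 kW
Heat removed = 8424.8 MJ/h

Q_out = 8420 MJ/h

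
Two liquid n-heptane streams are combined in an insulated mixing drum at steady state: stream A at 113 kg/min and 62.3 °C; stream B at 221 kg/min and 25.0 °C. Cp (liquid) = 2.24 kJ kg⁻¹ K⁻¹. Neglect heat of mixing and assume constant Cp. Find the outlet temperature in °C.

T_out = 37.6 °C

Energy balance with Q = 0: Σ ṁᵢCp,ᵢ(T_out − Tᵢ) = 0
Σ ṁᵢCp,ᵢTᵢ = 113×2.24×62.3 + 221×2.24×25.0 = 28145
Σ ṁᵢCp,ᵢ = 113×2.24 + 221×2.24 = 748.16
T_out = 28145 / 748.16 = 37.619 °C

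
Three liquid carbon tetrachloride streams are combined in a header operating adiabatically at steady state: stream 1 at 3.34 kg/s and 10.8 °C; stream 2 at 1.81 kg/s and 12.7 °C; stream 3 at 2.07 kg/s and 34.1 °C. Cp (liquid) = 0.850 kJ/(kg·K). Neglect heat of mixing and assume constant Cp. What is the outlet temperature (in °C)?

T_out = 18.0 °C

Adiabatic, steady state ⇒ Σ ṁᵢCp,ᵢ(T_out − Tᵢ) = 0
Σ ṁᵢCp,ᵢTᵢ = 3.34×0.850×10.8 + 1.81×0.850×12.7 + 2.07×0.850×34.1 = 110.2
Σ ṁᵢCp,ᵢ = 3.34×0.850 + 1.81×0.850 + 2.07×0.850 = 6.137
T_out = 110.2 / 6.137 = 17.957 °C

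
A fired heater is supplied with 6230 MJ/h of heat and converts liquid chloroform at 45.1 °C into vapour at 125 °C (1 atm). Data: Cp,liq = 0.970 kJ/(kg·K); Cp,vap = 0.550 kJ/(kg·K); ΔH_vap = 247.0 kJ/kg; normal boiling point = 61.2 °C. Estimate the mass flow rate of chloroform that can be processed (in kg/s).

ṁ = 5.81 kg/s

Δh = 0.970×(61.2−45.1) + 247.0 + 0.550×(125−61.2) = 297.71 kJ/kg
Q = 6230 MJ/h = 1730.6 kJ/s = 1730.6 kJ/s
ṁ = Q/Δh = 1730.6 / 297.71 = 5.8129 kg/s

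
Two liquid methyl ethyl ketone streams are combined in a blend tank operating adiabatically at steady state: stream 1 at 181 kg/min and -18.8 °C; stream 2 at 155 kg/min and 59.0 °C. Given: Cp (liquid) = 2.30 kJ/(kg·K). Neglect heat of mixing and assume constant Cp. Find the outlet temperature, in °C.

T_out = 17.1 °C

Adiabatic, steady state ⇒ Σ ṁᵢCp,ᵢ(T_out − Tᵢ) = 0
T_out = Σ ṁᵢCp,ᵢTᵢ / Σ ṁᵢCp,ᵢ
      = 13207 / 772.8 = 17.09 °C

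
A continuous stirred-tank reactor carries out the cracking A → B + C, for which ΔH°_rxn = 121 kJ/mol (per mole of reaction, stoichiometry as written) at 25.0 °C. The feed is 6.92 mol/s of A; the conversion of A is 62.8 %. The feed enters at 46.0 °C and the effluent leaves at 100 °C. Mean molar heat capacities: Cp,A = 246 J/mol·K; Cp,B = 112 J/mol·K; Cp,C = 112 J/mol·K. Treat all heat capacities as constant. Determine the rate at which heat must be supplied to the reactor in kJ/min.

Q_in = 36600 kJ/min

Extent of reaction ξ = 0.628 × 6.92 = 4.3458 mol/s
Reaction term: ξ·ΔH°_rxn = 4.3458 × 121 = 525.84 kJ/s
Sensible, feed 46.0→25 °C: -35.749 kJ/s
Outlet flows (mol/s): A 2.5742, B 4.3458, C 4.3458
Sensible, products 25→100 °C: 120.5 kJ/s
Q = ΔH = 610.59 kJ/s = 610.59 kW
Heat supplied = 36636 kJ/min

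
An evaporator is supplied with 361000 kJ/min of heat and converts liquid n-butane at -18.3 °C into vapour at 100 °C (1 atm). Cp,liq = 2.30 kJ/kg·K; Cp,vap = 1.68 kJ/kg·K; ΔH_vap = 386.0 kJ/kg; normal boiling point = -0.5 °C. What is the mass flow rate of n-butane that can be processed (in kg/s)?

Δh = 2.30×(-0.5−-18.3) + 386.0 + 1.68×(100−-0.5) = 595.78 kJ/kg
Q = 361000 kJ/min = 6016.7 kJ/s = 6016.7 kJ/s
ṁ = Q/Δh = 6016.7 / 595.78 = 10.099 kg/s

ṁ = 10.1 kg/s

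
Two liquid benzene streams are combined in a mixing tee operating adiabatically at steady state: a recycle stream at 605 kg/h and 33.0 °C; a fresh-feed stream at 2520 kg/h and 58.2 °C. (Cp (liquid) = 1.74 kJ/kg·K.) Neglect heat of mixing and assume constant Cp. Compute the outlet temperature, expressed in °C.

T_out = 53.3 °C

No heat crosses the boundary, so H_out = H_in.
T_out = Σ ṁᵢCp,ᵢTᵢ / Σ ṁᵢCp,ᵢ
      = 289930 / 5437.5 = 53.321 °C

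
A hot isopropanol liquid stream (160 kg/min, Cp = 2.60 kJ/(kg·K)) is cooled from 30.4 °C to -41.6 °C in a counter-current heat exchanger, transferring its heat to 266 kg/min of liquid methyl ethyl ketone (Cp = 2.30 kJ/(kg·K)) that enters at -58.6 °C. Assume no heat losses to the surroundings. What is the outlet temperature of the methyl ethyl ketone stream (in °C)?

T_c,out = -9.64 °C

Heat released by hot stream: Q = 160 × 2.60 × (30.4 − -41.6) = 29952 kJ/min
Energy balance on cold side (adiabatic exchanger): Q = ṁ_c·Cp_c·(T_c,out − T_c,in)
T_c,out = -58.6 + 29952/(266 × 2.30) = -9.6428 °C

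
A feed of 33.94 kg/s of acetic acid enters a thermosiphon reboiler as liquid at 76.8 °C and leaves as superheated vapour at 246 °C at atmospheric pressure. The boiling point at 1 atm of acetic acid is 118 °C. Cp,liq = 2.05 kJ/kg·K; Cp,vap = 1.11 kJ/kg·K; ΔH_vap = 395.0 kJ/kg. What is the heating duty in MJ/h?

liquid 76.8→118 °C: 84.46 kJ/kg
vaporisation at 118 °C: 395 kJ/kg
vapour 118→246 °C: 142.08 kJ/kg
Δh = 84.46 + 395 + 142.08 = 621.54 kJ/kg
Q = ṁ·Δh = 33.94 kg/s × 621.54 kJ/kg = 21095 kJ/s
|Q| = 21095 kW = 75942 MJ/h

Q = 75900 MJ/h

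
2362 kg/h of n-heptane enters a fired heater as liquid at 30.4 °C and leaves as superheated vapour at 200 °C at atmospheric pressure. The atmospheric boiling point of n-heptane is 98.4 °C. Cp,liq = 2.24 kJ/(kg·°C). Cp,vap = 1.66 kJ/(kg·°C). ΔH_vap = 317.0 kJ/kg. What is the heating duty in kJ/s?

liquid 30.4→98.4 °C: 152.32 kJ/kg
vaporisation at 98.4 °C: 317 kJ/kg
vapour 98.4→200 °C: 168.66 kJ/kg
Δh = 152.32 + 317 + 168.66 = 637.98 kJ/kg
Q = ṁ·Δh = 2362 kg/h × 637.98 kJ/kg = 1.5069e+06 kJ/h
|Q| = 418.58 kW

Q = 419 kJ/s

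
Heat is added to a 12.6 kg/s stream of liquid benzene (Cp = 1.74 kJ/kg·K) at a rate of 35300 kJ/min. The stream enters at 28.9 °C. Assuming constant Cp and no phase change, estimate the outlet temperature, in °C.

T_out = 55.7 °C

Q = 35300 kJ/min = 588.33 kJ/s
ΔT = Q/(ṁ·Cp) = 588.33/(12.6×1.74) = 26.835 K
T_out = 28.9 + 26.835 = 55.735 °C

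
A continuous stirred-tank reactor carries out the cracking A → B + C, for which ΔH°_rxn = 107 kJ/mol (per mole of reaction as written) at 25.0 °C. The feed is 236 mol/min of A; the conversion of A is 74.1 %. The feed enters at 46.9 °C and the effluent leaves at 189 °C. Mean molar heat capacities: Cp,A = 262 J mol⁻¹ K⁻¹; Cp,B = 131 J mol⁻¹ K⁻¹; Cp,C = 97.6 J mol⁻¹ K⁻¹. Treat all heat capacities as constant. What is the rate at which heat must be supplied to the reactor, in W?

Q_in = 442000 W

Extent of reaction ξ = 0.741 × 236 = 174.88 mol/min
Reaction term: ξ·ΔH°_rxn = 174.88 × 107 = 18712 kJ/min
Sensible, feed 46.9→25 °C: -1354.1 kJ/min
Outlet flows (mol/min): A 61.124, B 174.88, C 174.88
Sensible, products 25→189 °C: 9182.5 kJ/min
Q = ΔH = 26540 kJ/min = 442.34 kW
Heat supplied = 442340 W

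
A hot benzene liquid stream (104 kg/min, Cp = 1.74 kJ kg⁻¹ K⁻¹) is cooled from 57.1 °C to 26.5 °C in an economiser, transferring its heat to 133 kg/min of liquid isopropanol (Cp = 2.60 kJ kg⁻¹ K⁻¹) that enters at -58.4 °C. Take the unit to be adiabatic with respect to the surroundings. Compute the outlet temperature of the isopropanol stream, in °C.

T_c,out = -42.4 °C

Heat released by hot stream: Q = 104 × 1.74 × (57.1 − 26.5) = 5537.4 kJ/min
Energy balance on cold side (adiabatic exchanger): Q = ṁ_c·Cp_c·(T_c,out − T_c,in)
T_c,out = -58.4 + 5537.4/(133 × 2.60) = -42.387 °C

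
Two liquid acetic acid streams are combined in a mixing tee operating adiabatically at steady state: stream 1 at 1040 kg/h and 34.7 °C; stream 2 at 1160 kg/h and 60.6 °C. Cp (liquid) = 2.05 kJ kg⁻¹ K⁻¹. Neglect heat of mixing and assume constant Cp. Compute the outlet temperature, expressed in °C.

T_out = 48.4 °C

Energy balance with Q = 0: Σ ṁᵢCp,ᵢ(T_out − Tᵢ) = 0
Σ ṁᵢCp,ᵢTᵢ = 1040×2.05×34.7 + 1160×2.05×60.6 = 218090
Σ ṁᵢCp,ᵢ = 1040×2.05 + 1160×2.05 = 4510
T_out = 218090 / 4510 = 48.356 °C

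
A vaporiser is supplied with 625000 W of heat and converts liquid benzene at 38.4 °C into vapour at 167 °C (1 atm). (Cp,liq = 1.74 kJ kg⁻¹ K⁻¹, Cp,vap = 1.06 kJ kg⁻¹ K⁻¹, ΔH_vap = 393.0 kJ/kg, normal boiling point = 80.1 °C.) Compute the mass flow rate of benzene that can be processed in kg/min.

ṁ = 67.2 kg/min

Δh = 1.74×(80.1−38.4) + 393.0 + 1.06×(167−80.1) = 557.67 kJ/kg
Q = 625000 W = 625 kJ/s = 37500 kJ/min
ṁ = Q/Δh = 37500 / 557.67 = 67.244 kg/min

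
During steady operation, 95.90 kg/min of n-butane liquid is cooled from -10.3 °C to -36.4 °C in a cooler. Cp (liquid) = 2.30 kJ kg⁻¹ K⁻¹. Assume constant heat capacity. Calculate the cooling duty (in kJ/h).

Q = ṁ·Cp·ΔT = 95.90 × 2.30 × (-36.4 − -10.3) = -5756.9 kJ/min
Converting: 5756.9 / 60 s = 95.948 kW
Cooling duty = 345410 kJ/h

Q_c = 345000 kJ/h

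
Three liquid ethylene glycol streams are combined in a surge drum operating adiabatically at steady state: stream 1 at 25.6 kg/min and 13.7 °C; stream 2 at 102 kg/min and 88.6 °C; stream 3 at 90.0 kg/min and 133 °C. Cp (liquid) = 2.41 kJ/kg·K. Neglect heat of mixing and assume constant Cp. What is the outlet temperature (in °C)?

Adiabatic, steady state ⇒ Σ ṁᵢCp,ᵢ(T_out − Tᵢ) = 0
Σ ṁᵢCp,ᵢTᵢ = 25.6×2.41×13.7 + 102×2.41×88.6 + 90.0×2.41×133 = 51473
Σ ṁᵢCp,ᵢ = 25.6×2.41 + 102×2.41 + 90.0×2.41 = 524.42
T_out = 51473 / 524.42 = 98.152 °C

T_out = 98.2 °C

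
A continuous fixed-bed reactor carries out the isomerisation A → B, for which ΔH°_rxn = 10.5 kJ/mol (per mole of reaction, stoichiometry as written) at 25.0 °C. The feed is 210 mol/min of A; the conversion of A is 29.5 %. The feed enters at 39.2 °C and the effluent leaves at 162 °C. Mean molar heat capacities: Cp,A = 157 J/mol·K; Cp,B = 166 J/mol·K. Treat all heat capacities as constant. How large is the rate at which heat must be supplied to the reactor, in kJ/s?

Q_in = 79.6 kJ/s

Extent of reaction ξ = 0.295 × 210 = 61.95 mol/min
Reaction term: ξ·ΔH°_rxn = 61.95 × 10.5 = 650.47 kJ/min
Sensible, feed 39.2→25 °C: -468.17 kJ/min
Outlet flows (mol/min): A 148.05, B 61.95
Sensible, products 25→162 °C: 4593.3 kJ/min
Q = ΔH = 4775.6 kJ/min = 79.593 kW
Heat supplied = 79.593 kJ/s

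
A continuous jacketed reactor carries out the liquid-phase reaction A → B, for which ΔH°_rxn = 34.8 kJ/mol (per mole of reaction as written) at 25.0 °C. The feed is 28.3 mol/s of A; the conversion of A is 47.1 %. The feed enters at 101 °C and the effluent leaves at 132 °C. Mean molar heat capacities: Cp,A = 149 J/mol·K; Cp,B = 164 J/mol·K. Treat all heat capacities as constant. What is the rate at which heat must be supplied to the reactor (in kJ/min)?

Extent of reaction ξ = 0.471 × 28.3 = 13.329 mol/s
Reaction term: ξ·ΔH°_rxn = 13.329 × 34.8 = 463.86 kJ/s
Sensible, feed 101→25 °C: -320.47 kJ/s
Outlet flows (mol/s): A 14.971, B 13.329
Sensible, products 25→132 °C: 472.58 kJ/s
Q = ΔH = 615.97 kJ/s = 615.97 kW
Heat supplied = 36958 kJ/min

Q_in = 37000 kJ/min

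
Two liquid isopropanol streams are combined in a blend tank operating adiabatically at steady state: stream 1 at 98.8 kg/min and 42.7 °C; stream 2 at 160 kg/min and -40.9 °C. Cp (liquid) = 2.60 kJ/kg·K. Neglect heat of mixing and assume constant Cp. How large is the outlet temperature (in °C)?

T_out = -8.98 °C

Adiabatic, steady state ⇒ Σ ṁᵢCp,ᵢ(T_out − Tᵢ) = 0
T_out = Σ ṁᵢCp,ᵢTᵢ / Σ ṁᵢCp,ᵢ
      = -6045.6 / 672.88 = -8.9847 °C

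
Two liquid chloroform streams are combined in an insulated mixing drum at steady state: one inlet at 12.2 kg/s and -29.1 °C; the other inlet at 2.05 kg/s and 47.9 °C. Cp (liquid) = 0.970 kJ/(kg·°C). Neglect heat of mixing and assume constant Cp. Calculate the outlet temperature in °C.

T_out = -18.0 °C

No heat crosses the boundary, so H_out = H_in.
T_out = Σ ṁᵢCp,ᵢTᵢ / Σ ṁᵢCp,ᵢ
      = -249.12 / 13.822 = -18.023 °C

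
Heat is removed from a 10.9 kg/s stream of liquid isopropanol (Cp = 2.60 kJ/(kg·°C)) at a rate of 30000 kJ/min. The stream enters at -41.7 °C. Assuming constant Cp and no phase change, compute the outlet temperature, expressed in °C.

Q = 30000 kJ/min = 500 kJ/s
ΔT = Q/(ṁ·Cp) = 500/(10.9×2.60) = 17.643 K
T_out = -41.7 − 17.643 = -59.343 °C

T_out = -59.3 °C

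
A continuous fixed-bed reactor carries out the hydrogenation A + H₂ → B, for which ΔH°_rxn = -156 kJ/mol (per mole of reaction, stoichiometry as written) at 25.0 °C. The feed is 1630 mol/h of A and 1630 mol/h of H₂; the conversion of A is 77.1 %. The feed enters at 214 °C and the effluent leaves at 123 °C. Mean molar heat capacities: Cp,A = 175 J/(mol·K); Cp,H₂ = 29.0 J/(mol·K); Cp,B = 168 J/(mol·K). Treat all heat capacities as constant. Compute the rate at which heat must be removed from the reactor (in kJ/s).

Extent of reaction ξ = 0.771 × 1630 = 1256.7 mol/h
Reaction term: ξ·ΔH°_rxn = 1256.7 × -156 = -196050 kJ/h
Sensible, feed 214→25 °C: -62846 kJ/h
Outlet flows (mol/h): A 373.27, H₂ 373.27, B 1256.7
Sensible, products 25→123 °C: 28153 kJ/h
Q = ΔH = -230740 kJ/h = -64.095 kW
Heat removed = 64.095 kJ/s

Q_out = 64.1 kJ/s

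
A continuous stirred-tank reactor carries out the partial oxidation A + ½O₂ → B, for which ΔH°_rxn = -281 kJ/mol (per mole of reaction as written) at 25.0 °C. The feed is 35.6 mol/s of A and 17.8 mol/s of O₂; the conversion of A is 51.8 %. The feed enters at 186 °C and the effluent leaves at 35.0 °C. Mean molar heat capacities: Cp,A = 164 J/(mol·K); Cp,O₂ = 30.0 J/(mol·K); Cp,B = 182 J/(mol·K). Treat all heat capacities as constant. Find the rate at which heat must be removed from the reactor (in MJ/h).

Extent of reaction ξ = 0.518 × 35.6 = 18.441 mol/s
Reaction term: ξ·ΔH°_rxn = 18.441 × -281 = -5181.9 kJ/s
Sensible, feed 186→25 °C: -1026 kJ/s
Outlet flows (mol/s): A 17.159, O₂ 8.5796, B 18.441
Sensible, products 25→35.0 °C: 64.277 kJ/s
Q = ΔH = -6143.5 kJ/s = -6143.5 kW
Heat removed = 22117 MJ/h

Q_out = 22100 MJ/h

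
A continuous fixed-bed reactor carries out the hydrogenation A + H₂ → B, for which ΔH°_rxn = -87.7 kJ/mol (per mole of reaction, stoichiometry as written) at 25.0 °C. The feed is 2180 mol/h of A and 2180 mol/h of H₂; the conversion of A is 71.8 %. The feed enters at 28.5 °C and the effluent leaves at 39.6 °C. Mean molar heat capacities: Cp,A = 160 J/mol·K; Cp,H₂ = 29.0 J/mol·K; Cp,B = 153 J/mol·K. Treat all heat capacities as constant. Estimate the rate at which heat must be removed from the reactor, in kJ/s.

Extent of reaction ξ = 0.718 × 2180 = 1565.2 mol/h
Reaction term: ξ·ΔH°_rxn = 1565.2 × -87.7 = -137270 kJ/h
Sensible, feed 28.5→25 °C: -1442.1 kJ/h
Outlet flows (mol/h): A 614.76, H₂ 614.76, B 1565.2
Sensible, products 25→39.6 °C: 5192.8 kJ/h
Q = ΔH = -133520 kJ/h = -37.089 kW
Heat removed = 37.089 kJ/s

Q_out = 37.1 kJ/s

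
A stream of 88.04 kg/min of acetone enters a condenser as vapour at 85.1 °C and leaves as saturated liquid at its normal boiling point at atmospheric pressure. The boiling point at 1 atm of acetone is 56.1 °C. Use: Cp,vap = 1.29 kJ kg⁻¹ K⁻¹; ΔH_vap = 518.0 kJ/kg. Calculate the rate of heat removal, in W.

vapour 85.1→56.1 °C: -37.41 kJ/kg
condensation at 56.1 °C: -518 kJ/kg
Δh = -37.41 + -518 = -555.41 kJ/kg
Q = ṁ·Δh = 88.04 kg/min × -555.41 kJ/kg = -48898 kJ/min
|Q| = 814.97 kW = 814970 W

Q_c = 815000 W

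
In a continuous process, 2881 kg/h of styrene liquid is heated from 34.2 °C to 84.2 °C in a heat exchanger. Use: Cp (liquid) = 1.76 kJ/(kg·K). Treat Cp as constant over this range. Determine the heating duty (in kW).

Q = ṁ·Cp·ΔT = 2881 × 1.76 × (84.2 − 34.2) = 253530 kJ/h
Converting: 253530 / 3600 s = 70.424 kW

Q = 70.4 kW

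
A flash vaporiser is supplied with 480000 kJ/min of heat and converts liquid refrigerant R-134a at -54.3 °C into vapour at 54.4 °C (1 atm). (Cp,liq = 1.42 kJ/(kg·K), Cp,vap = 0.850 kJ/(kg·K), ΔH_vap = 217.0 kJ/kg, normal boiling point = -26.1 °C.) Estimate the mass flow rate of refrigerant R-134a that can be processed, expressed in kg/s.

ṁ = 24.6 kg/s

Δh = 1.42×(-26.1−-54.3) + 217.0 + 0.850×(54.4−-26.1) = 325.47 kJ/kg
Q = 480000 kJ/min = 8000 kJ/s = 8000 kJ/s
ṁ = Q/Δh = 8000 / 325.47 = 24.58 kg/s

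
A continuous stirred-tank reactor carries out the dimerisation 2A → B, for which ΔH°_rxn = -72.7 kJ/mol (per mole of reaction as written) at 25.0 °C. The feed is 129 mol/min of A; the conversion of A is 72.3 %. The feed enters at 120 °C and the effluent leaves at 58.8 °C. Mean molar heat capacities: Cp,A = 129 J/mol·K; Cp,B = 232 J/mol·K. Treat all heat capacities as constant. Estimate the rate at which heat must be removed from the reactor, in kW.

Extent of reaction ξ = 0.723 × 129 / 2 = 46.633 mol/min
Reaction term: ξ·ΔH°_rxn = 46.633 × -72.7 = -3390.3 kJ/min
Sensible, feed 120→25 °C: -1580.9 kJ/min
Outlet flows (mol/min): A 35.733, B 46.633
Sensible, products 25→58.8 °C: 521.48 kJ/min
Q = ΔH = -4449.7 kJ/min = -74.161 kW
Heat removed = 74.161 kW

Q_out = 74.2 kW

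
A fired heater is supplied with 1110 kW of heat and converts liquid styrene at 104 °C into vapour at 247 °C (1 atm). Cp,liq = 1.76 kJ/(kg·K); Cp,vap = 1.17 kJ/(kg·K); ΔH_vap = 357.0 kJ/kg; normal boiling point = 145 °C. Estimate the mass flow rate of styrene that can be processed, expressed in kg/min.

Δh = 1.76×(145−104) + 357.0 + 1.17×(247−145) = 548.5 kJ/kg
Q = 1110 kW = 1110 kJ/s = 66600 kJ/min
ṁ = Q/Δh = 66600 / 548.5 = 121.42 kg/min

ṁ = 121 kg/min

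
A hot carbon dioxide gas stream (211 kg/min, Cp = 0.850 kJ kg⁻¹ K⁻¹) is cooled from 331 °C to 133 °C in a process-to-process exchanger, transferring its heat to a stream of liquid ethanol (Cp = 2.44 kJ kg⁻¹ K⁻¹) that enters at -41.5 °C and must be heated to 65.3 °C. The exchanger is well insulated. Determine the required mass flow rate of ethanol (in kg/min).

ṁ_c = 136 kg/min

Heat released by hot stream: Q = 211 × 0.850 × (331 − 133) = 35511 kJ/min
Energy balance on cold side (adiabatic exchanger): Q = ṁ_c·Cp_c·(T_c,out − T_c,in)
ṁ_c = 35511 / [2.44 × (65.3 − -41.5)] = 136.27 kg/min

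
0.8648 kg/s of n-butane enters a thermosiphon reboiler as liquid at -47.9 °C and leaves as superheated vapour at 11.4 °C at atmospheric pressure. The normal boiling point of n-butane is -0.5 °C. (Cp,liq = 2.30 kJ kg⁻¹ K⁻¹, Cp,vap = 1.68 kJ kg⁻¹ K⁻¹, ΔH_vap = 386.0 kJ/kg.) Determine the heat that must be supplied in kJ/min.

liquid -47.9→-0.5 °C: 109.02 kJ/kg
vaporisation at -0.5 °C: 386 kJ/kg
vapour -0.5→11.4 °C: 19.992 kJ/kg
Δh = 109.02 + 386 + 19.992 = 515.01 kJ/kg
Q = ṁ·Δh = 0.8648 kg/s × 515.01 kJ/kg = 445.38 kJ/s
|Q| = 445.38 kW = 26723 kJ/min

Q = 26700 kJ/min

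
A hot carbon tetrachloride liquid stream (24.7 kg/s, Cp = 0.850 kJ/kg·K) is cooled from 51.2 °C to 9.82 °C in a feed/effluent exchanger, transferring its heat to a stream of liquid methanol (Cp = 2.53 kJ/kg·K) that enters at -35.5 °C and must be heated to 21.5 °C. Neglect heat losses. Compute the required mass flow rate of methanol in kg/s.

ṁ_c = 6.02 kg/s

Heat released by hot stream: Q = 24.7 × 0.850 × (51.2 − 9.82) = 868.77 kJ/s
Energy balance on cold side (adiabatic exchanger): Q = ṁ_c·Cp_c·(T_c,out − T_c,in)
ṁ_c = 868.77 / [2.53 × (21.5 − -35.5)] = 6.0244 kg/s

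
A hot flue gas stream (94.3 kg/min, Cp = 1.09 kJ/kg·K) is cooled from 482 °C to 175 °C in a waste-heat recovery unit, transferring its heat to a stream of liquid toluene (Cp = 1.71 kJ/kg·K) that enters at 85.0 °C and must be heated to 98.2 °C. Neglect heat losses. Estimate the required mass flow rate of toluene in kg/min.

Heat released by hot stream: Q = 94.3 × 1.09 × (482 − 175) = 31556 kJ/min
Energy balance on cold side (adiabatic exchanger): Q = ṁ_c·Cp_c·(T_c,out − T_c,in)
ṁ_c = 31556 / [1.71 × (98.2 − 85.0)] = 1398 kg/min

ṁ_c = 1400 kg/min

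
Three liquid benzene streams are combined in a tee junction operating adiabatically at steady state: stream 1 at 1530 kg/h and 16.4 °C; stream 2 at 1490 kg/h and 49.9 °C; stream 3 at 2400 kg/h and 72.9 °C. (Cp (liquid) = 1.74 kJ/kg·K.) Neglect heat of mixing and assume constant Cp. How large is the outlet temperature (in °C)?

T_out = 50.6 °C

Energy balance with Q = 0: Σ ṁᵢCp,ᵢ(T_out − Tᵢ) = 0
T_out = Σ ṁᵢCp,ᵢTᵢ / Σ ṁᵢCp,ᵢ
      = 477460 / 9430.8 = 50.628 °C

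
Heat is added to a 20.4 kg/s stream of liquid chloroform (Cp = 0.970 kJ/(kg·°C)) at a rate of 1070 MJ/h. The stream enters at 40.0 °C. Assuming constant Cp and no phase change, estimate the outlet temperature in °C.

T_out = 55.0 °C

Q = 1070 MJ/h = 297.22 kJ/s
ΔT = Q/(ṁ·Cp) = 297.22/(20.4×0.970) = 15.02 K
T_out = 40.0 + 15.02 = 55.02 °C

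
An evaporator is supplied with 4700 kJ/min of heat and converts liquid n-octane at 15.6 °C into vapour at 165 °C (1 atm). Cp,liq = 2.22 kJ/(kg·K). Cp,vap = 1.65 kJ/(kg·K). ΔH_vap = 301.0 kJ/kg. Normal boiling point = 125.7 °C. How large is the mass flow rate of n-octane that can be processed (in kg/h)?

Δh = 2.22×(125.7−15.6) + 301.0 + 1.65×(165−125.7) = 610.27 kJ/kg
Q = 4700 kJ/min = 78.333 kJ/s = 282000 kJ/h
ṁ = Q/Δh = 282000 / 610.27 = 462.09 kg/h

ṁ = 462 kg/h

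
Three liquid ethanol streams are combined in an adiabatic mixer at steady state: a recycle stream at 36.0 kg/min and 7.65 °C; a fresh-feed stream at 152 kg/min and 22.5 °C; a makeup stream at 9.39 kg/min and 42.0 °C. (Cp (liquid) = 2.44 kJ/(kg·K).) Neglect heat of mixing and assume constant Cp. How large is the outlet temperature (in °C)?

T_out = 20.7 °C

No heat crosses the boundary, so H_out = H_in.
T_out = Σ ṁᵢCp,ᵢTᵢ / Σ ṁᵢCp,ᵢ
      = 9979.1 / 481.63 = 20.719 °C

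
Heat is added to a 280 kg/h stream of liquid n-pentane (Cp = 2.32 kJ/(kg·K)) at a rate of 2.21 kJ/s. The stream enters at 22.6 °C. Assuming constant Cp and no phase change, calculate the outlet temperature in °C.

T_out = 34.8 °C

Q = 2.21 kJ/s = 7956 kJ/h
ΔT = Q/(ṁ·Cp) = 7956/(280×2.32) = 12.248 K
T_out = 22.6 + 12.248 = 34.848 °C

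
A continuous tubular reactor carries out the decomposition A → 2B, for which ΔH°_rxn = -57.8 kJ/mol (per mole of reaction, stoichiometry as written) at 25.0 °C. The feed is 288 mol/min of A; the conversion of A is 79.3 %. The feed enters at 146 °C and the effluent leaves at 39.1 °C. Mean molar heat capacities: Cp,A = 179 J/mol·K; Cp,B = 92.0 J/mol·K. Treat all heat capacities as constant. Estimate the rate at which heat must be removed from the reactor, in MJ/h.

Extent of reaction ξ = 0.793 × 288 = 228.38 mol/min
Reaction term: ξ·ΔH°_rxn = 228.38 × -57.8 = -13201 kJ/min
Sensible, feed 146→25 °C: -6237.8 kJ/min
Outlet flows (mol/min): A 59.616, B 456.77
Sensible, products 25→39.1 °C: 742.98 kJ/min
Q = ΔH = -18695 kJ/min = -311.59 kW
Heat removed = 1121.7 MJ/h

Q_out = 1120 MJ/h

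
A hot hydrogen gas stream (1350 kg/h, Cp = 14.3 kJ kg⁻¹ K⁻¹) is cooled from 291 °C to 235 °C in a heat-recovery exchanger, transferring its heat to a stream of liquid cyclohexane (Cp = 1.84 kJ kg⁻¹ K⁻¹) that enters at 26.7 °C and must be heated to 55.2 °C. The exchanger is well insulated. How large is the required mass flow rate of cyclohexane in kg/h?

ṁ_c = 20600 kg/h

Heat released by hot stream: Q = 1350 × 14.3 × (291 − 235) = 1.0811e+06 kJ/h
Energy balance on cold side (adiabatic exchanger): Q = ṁ_c·Cp_c·(T_c,out − T_c,in)
ṁ_c = 1.0811e+06 / [1.84 × (55.2 − 26.7)] = 20616 kg/h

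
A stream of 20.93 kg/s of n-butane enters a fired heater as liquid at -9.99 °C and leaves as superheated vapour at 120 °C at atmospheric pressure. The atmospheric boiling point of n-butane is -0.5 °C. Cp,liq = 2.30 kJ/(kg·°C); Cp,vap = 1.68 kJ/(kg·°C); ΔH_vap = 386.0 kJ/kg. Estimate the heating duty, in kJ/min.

Q = 766000 kJ/min

liquid -9.99→-0.5 °C: 21.827 kJ/kg
vaporisation at -0.5 °C: 386 kJ/kg
vapour -0.5→120 °C: 202.44 kJ/kg
Δh = 21.827 + 386 + 202.44 = 610.27 kJ/kg
Q = ṁ·Δh = 20.93 kg/s × 610.27 kJ/kg = 12773 kJ/s
|Q| = 12773 kW = 766370 kJ/min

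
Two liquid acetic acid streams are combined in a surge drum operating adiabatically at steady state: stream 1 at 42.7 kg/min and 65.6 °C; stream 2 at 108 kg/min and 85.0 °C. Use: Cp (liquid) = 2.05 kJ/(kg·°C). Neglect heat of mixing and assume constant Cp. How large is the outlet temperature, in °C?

T_out = 79.5 °C

Adiabatic, steady state ⇒ Σ ṁᵢCp,ᵢ(T_out − Tᵢ) = 0
Σ ṁᵢCp,ᵢTᵢ = 42.7×2.05×65.6 + 108×2.05×85.0 = 24561
Σ ṁᵢCp,ᵢ = 42.7×2.05 + 108×2.05 = 308.93
T_out = 24561 / 308.93 = 79.503 °C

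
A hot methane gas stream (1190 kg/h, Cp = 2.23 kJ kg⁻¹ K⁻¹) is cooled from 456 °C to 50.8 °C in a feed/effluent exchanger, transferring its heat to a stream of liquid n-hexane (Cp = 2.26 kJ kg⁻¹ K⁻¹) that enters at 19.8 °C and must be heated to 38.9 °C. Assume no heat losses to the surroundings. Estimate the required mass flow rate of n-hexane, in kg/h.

ṁ_c = 24900 kg/h

Heat released by hot stream: Q = 1190 × 2.23 × (456 − 50.8) = 1.0753e+06 kJ/h
Energy balance on cold side (adiabatic exchanger): Q = ṁ_c·Cp_c·(T_c,out − T_c,in)
ṁ_c = 1.0753e+06 / [2.26 × (38.9 − 19.8)] = 24910 kg/h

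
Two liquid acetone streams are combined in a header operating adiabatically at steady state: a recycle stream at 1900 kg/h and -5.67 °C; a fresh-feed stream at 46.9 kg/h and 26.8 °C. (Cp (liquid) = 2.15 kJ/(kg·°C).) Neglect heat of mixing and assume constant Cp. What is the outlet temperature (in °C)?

No heat crosses the boundary, so H_out = H_in.
T_out = Σ ṁᵢCp,ᵢTᵢ / Σ ṁᵢCp,ᵢ
      = -20460 / 4185.8 = -4.8878 °C

T_out = -4.89 °C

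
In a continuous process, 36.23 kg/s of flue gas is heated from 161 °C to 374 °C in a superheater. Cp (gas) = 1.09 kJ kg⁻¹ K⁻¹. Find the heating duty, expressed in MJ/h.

Q = ṁ·Cp·ΔT = 36.23 × 1.09 × (374 − 161) = 8411.5 kJ/s
Heating duty = 30281 MJ/h

Q = 30300 MJ/h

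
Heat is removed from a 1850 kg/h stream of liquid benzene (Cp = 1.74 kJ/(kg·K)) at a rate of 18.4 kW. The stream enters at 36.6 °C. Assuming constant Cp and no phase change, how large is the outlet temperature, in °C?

T_out = 16.0 °C

Q = 18.4 kW = 66240 kJ/h
ΔT = Q/(ṁ·Cp) = 66240/(1850×1.74) = 20.578 K
T_out = 36.6 − 20.578 = 16.022 °C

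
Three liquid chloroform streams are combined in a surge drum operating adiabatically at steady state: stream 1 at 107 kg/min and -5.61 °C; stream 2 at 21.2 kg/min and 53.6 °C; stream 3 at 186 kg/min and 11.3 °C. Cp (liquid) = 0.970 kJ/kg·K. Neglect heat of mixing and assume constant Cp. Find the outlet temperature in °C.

T_out = 8.40 °C

Energy balance with Q = 0: Σ ṁᵢCp,ᵢ(T_out − Tᵢ) = 0
T_out = Σ ṁᵢCp,ᵢTᵢ / Σ ṁᵢCp,ᵢ
      = 2558.7 / 304.77 = 8.3954 °C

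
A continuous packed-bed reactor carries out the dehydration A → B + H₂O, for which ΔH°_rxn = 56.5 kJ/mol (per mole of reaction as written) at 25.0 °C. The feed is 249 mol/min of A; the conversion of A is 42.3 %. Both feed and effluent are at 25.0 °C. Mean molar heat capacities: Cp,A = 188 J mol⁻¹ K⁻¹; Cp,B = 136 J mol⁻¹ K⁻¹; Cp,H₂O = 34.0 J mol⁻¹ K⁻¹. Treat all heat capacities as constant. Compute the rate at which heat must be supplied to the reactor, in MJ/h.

Extent of reaction ξ = 0.423 × 249 = 105.33 mol/min
Reaction term: ξ·ΔH°_rxn = 105.33 × 56.5 = 5951 kJ/min
Q = ΔH = 5951 kJ/min = 99.183 kW
Heat supplied = 357.06 MJ/h

Q_in = 357 MJ/h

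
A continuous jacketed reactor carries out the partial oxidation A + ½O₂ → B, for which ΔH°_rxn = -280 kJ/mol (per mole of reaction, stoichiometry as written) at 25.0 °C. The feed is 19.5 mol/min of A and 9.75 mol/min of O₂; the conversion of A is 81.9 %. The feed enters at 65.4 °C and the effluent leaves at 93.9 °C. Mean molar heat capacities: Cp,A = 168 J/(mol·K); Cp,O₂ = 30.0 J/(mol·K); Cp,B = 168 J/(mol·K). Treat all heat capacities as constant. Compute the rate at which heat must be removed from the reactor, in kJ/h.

Q_out = 263000 kJ/h

Extent of reaction ξ = 0.819 × 19.5 = 15.97 mol/min
Reaction term: ξ·ΔH°_rxn = 15.97 × -280 = -4471.7 kJ/min
Sensible, feed 65.4→25 °C: -144.17 kJ/min
Outlet flows (mol/min): A 3.5295, O₂ 1.7648, B 15.97
Sensible, products 25→93.9 °C: 229.36 kJ/min
Q = ΔH = -4386.5 kJ/min = -73.109 kW
Heat removed = 263190 kJ/h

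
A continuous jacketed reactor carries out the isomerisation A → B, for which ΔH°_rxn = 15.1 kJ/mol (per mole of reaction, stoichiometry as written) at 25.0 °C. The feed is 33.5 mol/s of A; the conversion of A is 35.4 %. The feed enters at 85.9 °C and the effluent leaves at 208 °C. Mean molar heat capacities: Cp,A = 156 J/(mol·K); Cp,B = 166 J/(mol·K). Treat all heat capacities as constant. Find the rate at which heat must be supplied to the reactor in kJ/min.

Extent of reaction ξ = 0.354 × 33.5 = 11.859 mol/s
Reaction term: ξ·ΔH°_rxn = 11.859 × 15.1 = 179.07 kJ/s
Sensible, feed 85.9→25 °C: -318.26 kJ/s
Outlet flows (mol/s): A 21.641, B 11.859
Sensible, products 25→208 °C: 978.06 kJ/s
Q = ΔH = 838.87 kJ/s = 838.87 kW
Heat supplied = 50332 kJ/min

Q_in = 50300 kJ/min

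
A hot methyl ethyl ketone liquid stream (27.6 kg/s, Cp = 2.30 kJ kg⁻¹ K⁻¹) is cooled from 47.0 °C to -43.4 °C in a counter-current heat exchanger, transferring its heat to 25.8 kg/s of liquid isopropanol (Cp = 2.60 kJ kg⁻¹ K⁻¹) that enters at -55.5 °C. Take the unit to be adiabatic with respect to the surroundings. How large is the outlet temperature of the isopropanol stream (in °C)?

Heat released by hot stream: Q = 27.6 × 2.30 × (47.0 − -43.4) = 5738.6 kJ/s
Energy balance on cold side (adiabatic exchanger): Q = ṁ_c·Cp_c·(T_c,out − T_c,in)
T_c,out = -55.5 + 5738.6/(25.8 × 2.60) = 30.048 °C

T_c,out = 30.0 °C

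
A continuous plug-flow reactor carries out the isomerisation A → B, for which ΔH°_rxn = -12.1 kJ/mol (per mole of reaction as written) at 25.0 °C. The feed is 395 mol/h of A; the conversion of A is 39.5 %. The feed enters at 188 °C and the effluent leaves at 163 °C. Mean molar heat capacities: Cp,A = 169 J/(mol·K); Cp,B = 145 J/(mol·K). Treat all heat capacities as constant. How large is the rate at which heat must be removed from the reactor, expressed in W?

Extent of reaction ξ = 0.395 × 395 = 156.03 mol/h
Reaction term: ξ·ΔH°_rxn = 156.03 × -12.1 = -1887.9 kJ/h
Sensible, feed 188→25 °C: -10881 kJ/h
Outlet flows (mol/h): A 238.97, B 156.03
Sensible, products 25→163 °C: 8695.4 kJ/h
Q = ΔH = -4073.5 kJ/h = -1.1315 kW
Heat removed = 1131.5 W

Q_out = 1130 W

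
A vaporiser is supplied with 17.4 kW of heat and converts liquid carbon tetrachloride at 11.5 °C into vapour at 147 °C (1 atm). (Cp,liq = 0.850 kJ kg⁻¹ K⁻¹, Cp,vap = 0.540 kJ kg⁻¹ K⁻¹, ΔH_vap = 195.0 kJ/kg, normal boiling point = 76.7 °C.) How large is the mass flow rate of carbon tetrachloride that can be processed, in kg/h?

ṁ = 217 kg/h

Δh = 0.850×(76.7−11.5) + 195.0 + 0.540×(147−76.7) = 288.38 kJ/kg
Q = 17.4 kW = 17.4 kJ/s = 62640 kJ/h
ṁ = Q/Δh = 62640 / 288.38 = 217.21 kg/h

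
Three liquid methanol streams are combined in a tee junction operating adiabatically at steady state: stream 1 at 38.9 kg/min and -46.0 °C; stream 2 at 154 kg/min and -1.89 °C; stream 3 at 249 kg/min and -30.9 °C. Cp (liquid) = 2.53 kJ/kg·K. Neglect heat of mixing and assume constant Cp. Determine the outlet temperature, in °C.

T_out = -22.1 °C

No heat crosses the boundary, so H_out = H_in.
T_out = Σ ṁᵢCp,ᵢTᵢ / Σ ṁᵢCp,ᵢ
      = -24730 / 1118 = -22.119 °C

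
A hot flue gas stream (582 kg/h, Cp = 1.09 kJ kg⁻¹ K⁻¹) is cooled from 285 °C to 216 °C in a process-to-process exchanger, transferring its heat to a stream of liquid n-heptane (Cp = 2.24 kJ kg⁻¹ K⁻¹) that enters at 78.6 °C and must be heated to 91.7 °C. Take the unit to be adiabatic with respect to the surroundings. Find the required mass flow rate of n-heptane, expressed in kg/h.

ṁ_c = 1490 kg/h

Heat released by hot stream: Q = 582 × 1.09 × (285 − 216) = 43772 kJ/h
Energy balance on cold side (adiabatic exchanger): Q = ṁ_c·Cp_c·(T_c,out − T_c,in)
ṁ_c = 43772 / [2.24 × (91.7 − 78.6)] = 1491.7 kg/h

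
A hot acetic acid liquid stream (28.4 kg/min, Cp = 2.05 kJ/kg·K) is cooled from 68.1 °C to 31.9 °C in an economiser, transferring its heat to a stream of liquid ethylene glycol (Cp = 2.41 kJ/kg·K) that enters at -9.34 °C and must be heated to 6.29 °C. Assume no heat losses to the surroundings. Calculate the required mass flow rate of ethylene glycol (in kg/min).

Heat released by hot stream: Q = 28.4 × 2.05 × (68.1 − 31.9) = 2107.6 kJ/min
Energy balance on cold side (adiabatic exchanger): Q = ṁ_c·Cp_c·(T_c,out − T_c,in)
ṁ_c = 2107.6 / [2.41 × (6.29 − -9.34)] = 55.951 kg/min

ṁ_c = 56.0 kg/min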